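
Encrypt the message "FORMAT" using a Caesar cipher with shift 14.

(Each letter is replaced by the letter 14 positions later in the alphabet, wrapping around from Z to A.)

Step 1: For each letter, shift forward by 14 positions (mod 26).
  F (position 5) -> position (5+14) mod 26 = 19 -> T
  O (position 14) -> position (14+14) mod 26 = 2 -> C
  R (position 17) -> position (17+14) mod 26 = 5 -> F
  M (position 12) -> position (12+14) mod 26 = 0 -> A
  A (position 0) -> position (0+14) mod 26 = 14 -> O
  T (position 19) -> position (19+14) mod 26 = 7 -> H
Result: TCFAOH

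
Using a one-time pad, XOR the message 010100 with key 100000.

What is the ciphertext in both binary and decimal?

Step 1: Write out the XOR operation bit by bit:
  Message: 010100
  Key:     100000
  XOR:     110100
Step 2: Convert to decimal: 110100 = 52.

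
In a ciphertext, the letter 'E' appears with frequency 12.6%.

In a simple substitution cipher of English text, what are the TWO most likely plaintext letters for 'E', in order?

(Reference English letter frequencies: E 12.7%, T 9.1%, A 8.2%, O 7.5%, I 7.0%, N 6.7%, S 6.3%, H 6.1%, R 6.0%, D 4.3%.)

Step 1: Observed frequency of 'E' is 12.6%.
Step 2: Compute distances to each reference frequency and sort:
  E (12.7%): difference = 0.1% <-- BEST
  T (9.1%): difference = 3.5% <-- RUNNER-UP
  A (8.2%): difference = 4.4%
  O (7.5%): difference = 5.1%
  I (7.0%): difference = 5.6%
Step 3: Most likely is 'E' (12.7%, diff 0.1%); second most likely is 'T' (9.1%, diff 3.5%).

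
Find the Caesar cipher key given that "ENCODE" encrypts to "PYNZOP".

Step 1: Compare first letters: E (position 4) -> P (position 15).
Step 2: Shift = (15 - 4) mod 26 = 11.
The shift value is 11.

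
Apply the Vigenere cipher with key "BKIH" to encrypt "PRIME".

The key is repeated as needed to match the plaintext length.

Step 1: Repeat key to match plaintext length:
  Plaintext: PRIME
  Key:       BKIHB
Step 2: Encrypt each letter:
  P(15) + B(1) = (15+1) mod 26 = 16 = Q
  R(17) + K(10) = (17+10) mod 26 = 1 = B
  I(8) + I(8) = (8+8) mod 26 = 16 = Q
  M(12) + H(7) = (12+7) mod 26 = 19 = T
  E(4) + B(1) = (4+1) mod 26 = 5 = F
Ciphertext: QBQTF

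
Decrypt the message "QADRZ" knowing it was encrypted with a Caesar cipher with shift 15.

Step 1: Reverse the shift by subtracting 15 from each letter position.
  Q (position 16) -> position (16-15) mod 26 = 1 -> B
  A (position 0) -> position (0-15) mod 26 = 11 -> L
  D (position 3) -> position (3-15) mod 26 = 14 -> O
  R (position 17) -> position (17-15) mod 26 = 2 -> C
  Z (position 25) -> position (25-15) mod 26 = 10 -> K
Decrypted message: BLOCK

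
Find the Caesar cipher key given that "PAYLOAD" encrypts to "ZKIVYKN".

Step 1: Compare first letters: P (position 15) -> Z (position 25).
Step 2: Shift = (25 - 15) mod 26 = 10.
The shift value is 10.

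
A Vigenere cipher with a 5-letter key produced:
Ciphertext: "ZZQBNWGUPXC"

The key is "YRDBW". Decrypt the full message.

Step 1: Key 'YRDBW' has length 5. Extended key: YRDBWYRDBWY
Step 2: Decrypt each position:
  Z(25) - Y(24) = 1 = B
  Z(25) - R(17) = 8 = I
  Q(16) - D(3) = 13 = N
  B(1) - B(1) = 0 = A
  N(13) - W(22) = 17 = R
  W(22) - Y(24) = 24 = Y
  G(6) - R(17) = 15 = P
  U(20) - D(3) = 17 = R
  P(15) - B(1) = 14 = O
  X(23) - W(22) = 1 = B
  C(2) - Y(24) = 4 = E
Plaintext: BINARYPROBE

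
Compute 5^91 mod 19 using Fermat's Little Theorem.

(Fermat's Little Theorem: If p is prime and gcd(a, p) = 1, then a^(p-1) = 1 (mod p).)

Step 1: Since 19 is prime, by Fermat's Little Theorem: 5^18 = 1 (mod 19).
Step 2: Reduce exponent: 91 mod 18 = 1.
Step 3: So 5^91 = 5^1 (mod 19).
Step 4: 5^1 mod 19 = 5.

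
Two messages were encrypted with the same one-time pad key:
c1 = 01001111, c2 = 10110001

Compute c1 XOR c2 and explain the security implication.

Step 1: c1 XOR c2 = (m1 XOR k) XOR (m2 XOR k).
Step 2: By XOR associativity/commutativity: = m1 XOR m2 XOR k XOR k = m1 XOR m2.
Step 3: 01001111 XOR 10110001 = 11111110 = 254.
Step 4: The key cancels out! An attacker learns m1 XOR m2 = 254, revealing the relationship between plaintexts.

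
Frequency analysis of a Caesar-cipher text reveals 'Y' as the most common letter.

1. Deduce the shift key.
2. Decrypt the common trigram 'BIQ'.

Step 1: In English, 'E' is the most frequent letter (12.7%).
Step 2: The most frequent ciphertext letter is 'Y' (position 24).
Step 3: Shift = (24 - 4) mod 26 = 20.
Step 4: Decrypt 'BIQ' by shifting back 20:
  B -> H
  I -> O
  Q -> W
Step 5: 'BIQ' decrypts to 'HOW'.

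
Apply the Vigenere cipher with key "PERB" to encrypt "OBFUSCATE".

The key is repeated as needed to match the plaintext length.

Step 1: Repeat key to match plaintext length:
  Plaintext: OBFUSCATE
  Key:       PERBPERBP
Step 2: Encrypt each letter:
  O(14) + P(15) = (14+15) mod 26 = 3 = D
  B(1) + E(4) = (1+4) mod 26 = 5 = F
  F(5) + R(17) = (5+17) mod 26 = 22 = W
  U(20) + B(1) = (20+1) mod 26 = 21 = V
  S(18) + P(15) = (18+15) mod 26 = 7 = H
  C(2) + E(4) = (2+4) mod 26 = 6 = G
  A(0) + R(17) = (0+17) mod 26 = 17 = R
  T(19) + B(1) = (19+1) mod 26 = 20 = U
  E(4) + P(15) = (4+15) mod 26 = 19 = T
Ciphertext: DFWVHGRUT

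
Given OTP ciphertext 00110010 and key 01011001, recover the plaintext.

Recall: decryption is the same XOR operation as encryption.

Step 1: XOR ciphertext with key:
  Ciphertext: 00110010
  Key:        01011001
  XOR:        01101011
Step 2: Plaintext = 01101011 = 107 in decimal.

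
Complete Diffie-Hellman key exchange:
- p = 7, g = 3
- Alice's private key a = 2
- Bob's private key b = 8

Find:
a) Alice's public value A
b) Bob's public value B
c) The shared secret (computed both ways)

Step 1: A = g^a mod p = 3^2 mod 7 = 2.
Step 2: B = g^b mod p = 3^8 mod 7 = 2.
Step 3: Alice computes s = B^a mod p = 2^2 mod 7 = 4.
Step 4: Bob computes s = A^b mod p = 2^8 mod 7 = 4.
Both sides agree: shared secret = 4.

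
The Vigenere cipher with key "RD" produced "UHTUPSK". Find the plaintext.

Step 1: Extend key: RDRDRDR
Step 2: Decrypt each letter (c - k) mod 26:
  U(20) - R(17) = (20-17) mod 26 = 3 = D
  H(7) - D(3) = (7-3) mod 26 = 4 = E
  T(19) - R(17) = (19-17) mod 26 = 2 = C
  U(20) - D(3) = (20-3) mod 26 = 17 = R
  P(15) - R(17) = (15-17) mod 26 = 24 = Y
  S(18) - D(3) = (18-3) mod 26 = 15 = P
  K(10) - R(17) = (10-17) mod 26 = 19 = T
Plaintext: DECRYPT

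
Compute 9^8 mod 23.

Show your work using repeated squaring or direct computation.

Step 1: Compute 9^8 mod 23 step by step, reducing modulo 23 at each step.
  9^1 mod 23 = 9
  9^2 mod 23 = (9 * 9) mod 23 = 12
  9^3 mod 23 = (12 * 9) mod 23 = 16
  9^4 mod 23 = (16 * 9) mod 23 = 6
  9^5 mod 23 = (6 * 9) mod 23 = 8
  9^6 mod 23 = (8 * 9) mod 23 = 3
  9^7 mod 23 = (3 * 9) mod 23 = 4
  9^8 mod 23 = (4 * 9) mod 23 = 13
Step 2: Result = 13.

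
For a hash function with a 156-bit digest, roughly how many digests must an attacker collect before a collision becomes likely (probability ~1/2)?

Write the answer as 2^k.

Step 1: The birthday paradox gives collision probability ~50% after sqrt(2^n) = 2^(n/2) hashes.
Step 2: For 156-bit output: 2^(156/2) = 2^78.
Step 3: Approximately 2^78 hash computations needed.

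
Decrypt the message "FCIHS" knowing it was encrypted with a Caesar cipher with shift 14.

Step 1: Reverse the shift by subtracting 14 from each letter position.
  F (position 5) -> position (5-14) mod 26 = 17 -> R
  C (position 2) -> position (2-14) mod 26 = 14 -> O
  I (position 8) -> position (8-14) mod 26 = 20 -> U
  H (position 7) -> position (7-14) mod 26 = 19 -> T
  S (position 18) -> position (18-14) mod 26 = 4 -> E
Decrypted message: ROUTE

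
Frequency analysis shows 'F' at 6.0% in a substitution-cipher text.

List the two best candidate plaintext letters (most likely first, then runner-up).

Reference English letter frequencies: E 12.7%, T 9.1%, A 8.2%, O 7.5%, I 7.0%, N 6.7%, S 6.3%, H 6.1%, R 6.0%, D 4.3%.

Step 1: Observed frequency of 'F' is 6.0%.
Step 2: Compute distances to each reference frequency and sort:
  R (6.0%): difference = 0.0% <-- BEST
  H (6.1%): difference = 0.1% <-- RUNNER-UP
  S (6.3%): difference = 0.3%
  N (6.7%): difference = 0.7%
  I (7.0%): difference = 1.0%
Step 3: Most likely is 'R' (6.0%, diff 0.0%); second most likely is 'H' (6.1%, diff 0.1%).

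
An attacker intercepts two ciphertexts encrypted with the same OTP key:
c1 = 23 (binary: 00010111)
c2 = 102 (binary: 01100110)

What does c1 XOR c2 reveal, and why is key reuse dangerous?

Step 1: c1 XOR c2 = (m1 XOR k) XOR (m2 XOR k).
Step 2: By XOR associativity/commutativity: = m1 XOR m2 XOR k XOR k = m1 XOR m2.
Step 3: 00010111 XOR 01100110 = 01110001 = 113.
Step 4: The key cancels out! An attacker learns m1 XOR m2 = 113, revealing the relationship between plaintexts.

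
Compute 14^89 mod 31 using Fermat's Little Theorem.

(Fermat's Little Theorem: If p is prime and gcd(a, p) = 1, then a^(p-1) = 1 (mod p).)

Step 1: Since 31 is prime, by Fermat's Little Theorem: 14^30 = 1 (mod 31).
Step 2: Reduce exponent: 89 mod 30 = 29.
Step 3: So 14^89 = 14^29 (mod 31).
Step 4: 14^29 mod 31 = 20.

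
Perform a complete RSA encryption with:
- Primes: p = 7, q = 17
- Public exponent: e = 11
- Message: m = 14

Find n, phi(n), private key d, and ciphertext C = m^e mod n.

Step 1: n = 7 * 17 = 119.
Step 2: phi(n) = (7-1)(17-1) = 6 * 16 = 96.
Step 3: Find d = 11^(-1) mod 96 = 35.
  Verify: 11 * 35 = 385 = 1 (mod 96).
Step 4: C = 14^11 mod 119 = 112.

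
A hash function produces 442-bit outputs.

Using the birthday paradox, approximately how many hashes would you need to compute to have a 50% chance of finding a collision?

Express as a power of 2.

Step 1: The birthday paradox gives collision probability ~50% after sqrt(2^n) = 2^(n/2) hashes.
Step 2: For 442-bit output: 2^(442/2) = 2^221.
Step 3: Approximately 2^221 hash computations needed.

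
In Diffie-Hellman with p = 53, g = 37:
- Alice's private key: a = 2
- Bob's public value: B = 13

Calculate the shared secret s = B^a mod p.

Step 1: s = B^a mod p = 13^2 mod 53.
  13^1 mod 53 = 13
  13^2 mod 53 = (13 * 13) mod 53 = 10
Result: shared secret = 10.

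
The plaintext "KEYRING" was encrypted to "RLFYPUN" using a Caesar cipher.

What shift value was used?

Step 1: Compare first letters: K (position 10) -> R (position 17).
Step 2: Shift = (17 - 10) mod 26 = 7.
The shift value is 7.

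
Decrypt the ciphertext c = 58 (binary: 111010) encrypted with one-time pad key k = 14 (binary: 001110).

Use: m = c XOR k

Step 1: XOR ciphertext with key:
  Ciphertext: 111010
  Key:        001110
  XOR:        110100
Step 2: Plaintext = 110100 = 52 in decimal.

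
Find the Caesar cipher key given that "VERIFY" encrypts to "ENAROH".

Step 1: Compare first letters: V (position 21) -> E (position 4).
Step 2: Shift = (4 - 21) mod 26 = 9.
The shift value is 9.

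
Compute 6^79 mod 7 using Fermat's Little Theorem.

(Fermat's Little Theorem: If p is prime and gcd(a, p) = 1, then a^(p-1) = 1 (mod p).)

Step 1: Since 7 is prime, by Fermat's Little Theorem: 6^6 = 1 (mod 7).
Step 2: Reduce exponent: 79 mod 6 = 1.
Step 3: So 6^79 = 6^1 (mod 7).
Step 4: 6^1 mod 7 = 6.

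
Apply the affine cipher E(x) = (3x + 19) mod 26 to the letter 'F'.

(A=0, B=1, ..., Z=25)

Step 1: Convert 'F' to number: x = 5.
Step 2: E(5) = (3 * 5 + 19) mod 26 = 34 mod 26 = 8.
Step 3: Convert 8 back to letter: I.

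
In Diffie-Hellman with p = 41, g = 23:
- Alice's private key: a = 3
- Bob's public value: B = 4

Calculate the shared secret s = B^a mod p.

Step 1: s = B^a mod p = 4^3 mod 41.
  4^1 mod 41 = 4
  4^2 mod 41 = (4 * 4) mod 41 = 16
  4^3 mod 41 = (16 * 4) mod 41 = 23
Result: shared secret = 23.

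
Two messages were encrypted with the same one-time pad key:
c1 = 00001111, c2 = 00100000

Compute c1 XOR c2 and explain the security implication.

Step 1: c1 XOR c2 = (m1 XOR k) XOR (m2 XOR k).
Step 2: By XOR associativity/commutativity: = m1 XOR m2 XOR k XOR k = m1 XOR m2.
Step 3: 00001111 XOR 00100000 = 00101111 = 47.
Step 4: The key cancels out! An attacker learns m1 XOR m2 = 47, revealing the relationship between plaintexts.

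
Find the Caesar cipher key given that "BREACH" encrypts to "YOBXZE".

Step 1: Compare first letters: B (position 1) -> Y (position 24).
Step 2: Shift = (24 - 1) mod 26 = 23.
The shift value is 23.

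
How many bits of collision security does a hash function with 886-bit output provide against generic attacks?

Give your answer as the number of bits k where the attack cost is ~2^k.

Step 1: The hash has a 886-bit output.
Step 2: Collision resistance means it should be infeasible to find any x != y with h(x) = h(y).
By the birthday bound, a generic collision search succeeds after about sqrt(2^886) = 2^(886/2) = 2^443 evaluations.
Step 3: Security level = 443 bits.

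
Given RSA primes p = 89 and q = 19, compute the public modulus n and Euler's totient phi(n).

Step 1: n = p * q = 89 * 19 = 1691.
Step 2: phi(n) = (p-1)(q-1) = 88 * 18 = 1584.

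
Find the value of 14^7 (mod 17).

Step 1: Compute 14^7 mod 17 step by step, reducing modulo 17 at each step.
  14^1 mod 17 = 14
  14^2 mod 17 = (14 * 14) mod 17 = 9
  14^3 mod 17 = (9 * 14) mod 17 = 7
  14^4 mod 17 = (7 * 14) mod 17 = 13
  14^5 mod 17 = (13 * 14) mod 17 = 12
  14^6 mod 17 = (12 * 14) mod 17 = 15
  14^7 mod 17 = (15 * 14) mod 17 = 6
Step 2: Result = 6.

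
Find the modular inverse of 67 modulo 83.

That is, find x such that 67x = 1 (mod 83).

Step 1: We need x such that 67 * x = 1 (mod 83).
Step 2: Using the extended Euclidean algorithm or trial:
  67 * 57 = 3819 = 46 * 83 + 1.
Step 3: Since 3819 mod 83 = 1, the inverse is x = 57.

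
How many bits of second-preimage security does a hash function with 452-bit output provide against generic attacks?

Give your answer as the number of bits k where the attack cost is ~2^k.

Step 1: The hash has a 452-bit output.
Step 2: Second-preimage resistance means: given a specific input x, it should be infeasible to find a different y with h(y) = h(x).
With a 452-bit output, a generic search for a second preimage costs about 2^452 evaluations (each trial matches the fixed target with probability 2^-452).
Step 3: Security level = 452 bits.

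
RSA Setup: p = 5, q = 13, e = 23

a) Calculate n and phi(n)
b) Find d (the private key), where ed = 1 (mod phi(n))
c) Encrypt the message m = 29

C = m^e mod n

Step 1: n = 5 * 13 = 65.
Step 2: phi(n) = (5-1)(13-1) = 4 * 12 = 48.
Step 3: Find d = 23^(-1) mod 48 = 23.
  Verify: 23 * 23 = 529 = 1 (mod 48).
Step 4: C = 29^23 mod 65 = 9.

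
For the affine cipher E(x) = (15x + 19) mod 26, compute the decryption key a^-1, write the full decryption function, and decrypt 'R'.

Step 1: Find a^-1, the modular inverse of 15 mod 26.
Step 2: We need 15 * a^-1 = 1 (mod 26).
Step 3: 15 * 7 = 105 = 4 * 26 + 1, so a^-1 = 7.
Step 4: D(y) = 7(y - 19) mod 26.
Step 5: Apply to 'R' (y = 17): D(17) = 7 * (17 - 19) mod 26 = 7 * -2 mod 26 = 12 -> 'M'.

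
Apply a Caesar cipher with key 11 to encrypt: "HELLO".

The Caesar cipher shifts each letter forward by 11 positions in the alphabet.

Step 1: For each letter, shift forward by 11 positions (mod 26).
  H (position 7) -> position (7+11) mod 26 = 18 -> S
  E (position 4) -> position (4+11) mod 26 = 15 -> P
  L (position 11) -> position (11+11) mod 26 = 22 -> W
  L (position 11) -> position (11+11) mod 26 = 22 -> W
  O (position 14) -> position (14+11) mod 26 = 25 -> Z
Result: SPWWZ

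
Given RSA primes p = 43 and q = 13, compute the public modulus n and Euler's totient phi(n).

Step 1: n = p * q = 43 * 13 = 559.
Step 2: phi(n) = (p-1)(q-1) = 42 * 12 = 504.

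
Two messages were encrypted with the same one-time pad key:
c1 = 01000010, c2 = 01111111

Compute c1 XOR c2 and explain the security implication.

Step 1: c1 XOR c2 = (m1 XOR k) XOR (m2 XOR k).
Step 2: By XOR associativity/commutativity: = m1 XOR m2 XOR k XOR k = m1 XOR m2.
Step 3: 01000010 XOR 01111111 = 00111101 = 61.
Step 4: The key cancels out! An attacker learns m1 XOR m2 = 61, revealing the relationship between plaintexts.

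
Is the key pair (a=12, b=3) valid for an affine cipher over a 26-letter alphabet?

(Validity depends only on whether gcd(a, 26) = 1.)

Step 1: Compute gcd(12, 26).
Step 2: gcd(12, 26) = 2.
Since gcd = 2 != 1, 12 shares a common factor with 26, so it cannot be used.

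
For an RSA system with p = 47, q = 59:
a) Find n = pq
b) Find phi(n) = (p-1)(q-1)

Step 1: n = p * q = 47 * 59 = 2773.
Step 2: phi(n) = (p-1)(q-1) = 46 * 58 = 2668.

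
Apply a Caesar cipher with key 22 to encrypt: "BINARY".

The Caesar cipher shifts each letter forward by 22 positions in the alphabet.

Step 1: For each letter, shift forward by 22 positions (mod 26).
  B (position 1) -> position (1+22) mod 26 = 23 -> X
  I (position 8) -> position (8+22) mod 26 = 4 -> E
  N (position 13) -> position (13+22) mod 26 = 9 -> J
  A (position 0) -> position (0+22) mod 26 = 22 -> W
  R (position 17) -> position (17+22) mod 26 = 13 -> N
  Y (position 24) -> position (24+22) mod 26 = 20 -> U
Result: XEJWNU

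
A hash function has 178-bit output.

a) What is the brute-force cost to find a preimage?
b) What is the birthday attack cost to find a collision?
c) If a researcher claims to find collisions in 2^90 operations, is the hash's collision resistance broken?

Step 1: Preimage resistance requires brute-force of 2^178 operations.
Step 2: Collision resistance (birthday bound) = 2^(178/2) = 2^89.
Step 3: The claimed attack costs 2^90 operations.
Step 4: Since 2^90 >= 2^89, the claimed attack is no faster than the generic birthday attack, so this does not break collision resistance.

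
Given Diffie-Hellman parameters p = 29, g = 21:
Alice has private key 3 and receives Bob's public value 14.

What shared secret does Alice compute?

Step 1: s = B^a mod p = 14^3 mod 29.
  14^1 mod 29 = 14
  14^2 mod 29 = (14 * 14) mod 29 = 22
  14^3 mod 29 = (22 * 14) mod 29 = 18
Result: shared secret = 18.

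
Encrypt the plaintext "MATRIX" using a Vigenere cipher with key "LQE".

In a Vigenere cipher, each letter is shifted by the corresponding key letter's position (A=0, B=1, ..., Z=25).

Step 1: Repeat key to match plaintext length:
  Plaintext: MATRIX
  Key:       LQELQE
Step 2: Encrypt each letter:
  M(12) + L(11) = (12+11) mod 26 = 23 = X
  A(0) + Q(16) = (0+16) mod 26 = 16 = Q
  T(19) + E(4) = (19+4) mod 26 = 23 = X
  R(17) + L(11) = (17+11) mod 26 = 2 = C
  I(8) + Q(16) = (8+16) mod 26 = 24 = Y
  X(23) + E(4) = (23+4) mod 26 = 1 = B
Ciphertext: XQXCYB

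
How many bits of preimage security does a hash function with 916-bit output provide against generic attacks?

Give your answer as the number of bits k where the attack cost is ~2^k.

Step 1: The hash has a 916-bit output.
Step 2: Preimage resistance means: given a digest h(x), it should be infeasible to find any input that hashes to it.
With a 916-bit output there are 2^916 possible digests, so a generic brute-force preimage search costs about 2^916 evaluations.
Step 3: Security level = 916 bits.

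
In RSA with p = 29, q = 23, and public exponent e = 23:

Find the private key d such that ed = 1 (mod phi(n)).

Step 1: n = 29 * 23 = 667.
Step 2: phi(n) = 28 * 22 = 616.
Step 3: Find d such that 23 * d = 1 (mod 616).
Step 4: d = 23^(-1) mod 616 = 375.
Verification: 23 * 375 = 8625 = 14 * 616 + 1.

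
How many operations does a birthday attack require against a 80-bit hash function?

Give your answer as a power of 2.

Step 1: The birthday paradox gives collision probability ~50% after sqrt(2^n) = 2^(n/2) hashes.
Step 2: For 80-bit output: 2^(80/2) = 2^40.
Step 3: Approximately 2^40 hash computations needed.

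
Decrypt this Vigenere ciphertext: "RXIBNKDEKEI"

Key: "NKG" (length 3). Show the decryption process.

Step 1: Key 'NKG' has length 3. Extended key: NKGNKGNKGNK
Step 2: Decrypt each position:
  R(17) - N(13) = 4 = E
  X(23) - K(10) = 13 = N
  I(8) - G(6) = 2 = C
  B(1) - N(13) = 14 = O
  N(13) - K(10) = 3 = D
  K(10) - G(6) = 4 = E
  D(3) - N(13) = 16 = Q
  E(4) - K(10) = 20 = U
  K(10) - G(6) = 4 = E
  E(4) - N(13) = 17 = R
  I(8) - K(10) = 24 = Y
Plaintext: ENCODEQUERY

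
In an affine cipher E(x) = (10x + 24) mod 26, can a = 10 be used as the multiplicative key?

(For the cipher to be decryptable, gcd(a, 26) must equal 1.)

Step 1: Compute gcd(10, 26).
Step 2: gcd(10, 26) = 2.
Since gcd = 2 != 1, 10 shares a common factor with 26, so it cannot be used.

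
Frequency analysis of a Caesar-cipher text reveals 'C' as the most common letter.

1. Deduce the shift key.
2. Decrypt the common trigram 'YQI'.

Step 1: In English, 'E' is the most frequent letter (12.7%).
Step 2: The most frequent ciphertext letter is 'C' (position 2).
Step 3: Shift = (2 - 4) mod 26 = 24.
Step 4: Decrypt 'YQI' by shifting back 24:
  Y -> A
  Q -> S
  I -> K
Step 5: 'YQI' decrypts to 'ASK'.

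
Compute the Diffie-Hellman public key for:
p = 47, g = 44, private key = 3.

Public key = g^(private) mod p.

Step 1: A = g^a mod p = 44^3 mod 47.
  44^1 mod 47 = 44
  44^2 mod 47 = (44 * 44) mod 47 = 9
  44^3 mod 47 = (9 * 44) mod 47 = 20
Result: A = 20.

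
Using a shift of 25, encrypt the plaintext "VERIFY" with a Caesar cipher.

Step 1: For each letter, shift forward by 25 positions (mod 26).
  V (position 21) -> position (21+25) mod 26 = 20 -> U
  E (position 4) -> position (4+25) mod 26 = 3 -> D
  R (position 17) -> position (17+25) mod 26 = 16 -> Q
  I (position 8) -> position (8+25) mod 26 = 7 -> H
  F (position 5) -> position (5+25) mod 26 = 4 -> E
  Y (position 24) -> position (24+25) mod 26 = 23 -> X
Result: UDQHEX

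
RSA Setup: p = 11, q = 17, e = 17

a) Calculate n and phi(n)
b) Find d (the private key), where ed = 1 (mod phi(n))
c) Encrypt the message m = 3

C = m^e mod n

Step 1: n = 11 * 17 = 187.
Step 2: phi(n) = (11-1)(17-1) = 10 * 16 = 160.
Step 3: Find d = 17^(-1) mod 160 = 113.
  Verify: 17 * 113 = 1921 = 1 (mod 160).
Step 4: C = 3^17 mod 187 = 20.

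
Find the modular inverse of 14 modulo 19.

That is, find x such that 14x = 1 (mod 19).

Step 1: We need x such that 14 * x = 1 (mod 19).
Step 2: Using the extended Euclidean algorithm or trial:
  14 * 15 = 210 = 11 * 19 + 1.
Step 3: Since 210 mod 19 = 1, the inverse is x = 15.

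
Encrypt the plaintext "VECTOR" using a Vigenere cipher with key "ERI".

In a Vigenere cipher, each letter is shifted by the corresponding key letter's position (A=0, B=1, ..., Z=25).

Step 1: Repeat key to match plaintext length:
  Plaintext: VECTOR
  Key:       ERIERI
Step 2: Encrypt each letter:
  V(21) + E(4) = (21+4) mod 26 = 25 = Z
  E(4) + R(17) = (4+17) mod 26 = 21 = V
  C(2) + I(8) = (2+8) mod 26 = 10 = K
  T(19) + E(4) = (19+4) mod 26 = 23 = X
  O(14) + R(17) = (14+17) mod 26 = 5 = F
  R(17) + I(8) = (17+8) mod 26 = 25 = Z
Ciphertext: ZVKXFZ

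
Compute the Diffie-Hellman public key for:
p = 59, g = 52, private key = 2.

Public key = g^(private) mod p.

Step 1: A = g^a mod p = 52^2 mod 59.
  52^1 mod 59 = 52
  52^2 mod 59 = (52 * 52) mod 59 = 49
Result: A = 49.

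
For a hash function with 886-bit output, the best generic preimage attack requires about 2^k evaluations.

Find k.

Step 1: The hash has a 886-bit output.
Step 2: Preimage resistance means: given a digest h(x), it should be infeasible to find any input that hashes to it.
With a 886-bit output there are 2^886 possible digests, so a generic brute-force preimage search costs about 2^886 evaluations.
Step 3: Security level = 886 bits.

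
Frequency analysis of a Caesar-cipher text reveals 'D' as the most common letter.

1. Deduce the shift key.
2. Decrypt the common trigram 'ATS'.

Step 1: In English, 'E' is the most frequent letter (12.7%).
Step 2: The most frequent ciphertext letter is 'D' (position 3).
Step 3: Shift = (3 - 4) mod 26 = 25.
Step 4: Decrypt 'ATS' by shifting back 25:
  A -> B
  T -> U
  S -> T
Step 5: 'ATS' decrypts to 'BUT'.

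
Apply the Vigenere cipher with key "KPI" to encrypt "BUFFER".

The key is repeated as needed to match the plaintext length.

Step 1: Repeat key to match plaintext length:
  Plaintext: BUFFER
  Key:       KPIKPI
Step 2: Encrypt each letter:
  B(1) + K(10) = (1+10) mod 26 = 11 = L
  U(20) + P(15) = (20+15) mod 26 = 9 = J
  F(5) + I(8) = (5+8) mod 26 = 13 = N
  F(5) + K(10) = (5+10) mod 26 = 15 = P
  E(4) + P(15) = (4+15) mod 26 = 19 = T
  R(17) + I(8) = (17+8) mod 26 = 25 = Z
Ciphertext: LJNPTZ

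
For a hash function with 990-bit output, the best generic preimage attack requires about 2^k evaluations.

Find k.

Step 1: The hash has a 990-bit output.
Step 2: Preimage resistance means: given a digest h(x), it should be infeasible to find any input that hashes to it.
With a 990-bit output there are 2^990 possible digests, so a generic brute-force preimage search costs about 2^990 evaluations.
Step 3: Security level = 990 bits.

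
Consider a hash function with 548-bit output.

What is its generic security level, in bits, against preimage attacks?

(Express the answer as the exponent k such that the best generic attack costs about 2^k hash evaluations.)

Step 1: The hash has a 548-bit output.
Step 2: Preimage resistance means: given a digest h(x), it should be infeasible to find any input that hashes to it.
With a 548-bit output there are 2^548 possible digests, so a generic brute-force preimage search costs about 2^548 evaluations.
Step 3: Security level = 548 bits.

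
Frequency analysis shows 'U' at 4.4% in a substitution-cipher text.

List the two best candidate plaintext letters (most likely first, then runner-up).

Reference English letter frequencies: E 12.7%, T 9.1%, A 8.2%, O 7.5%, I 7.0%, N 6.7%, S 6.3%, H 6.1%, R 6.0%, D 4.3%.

Step 1: Observed frequency of 'U' is 4.4%.
Step 2: Compute distances to each reference frequency and sort:
  D (4.3%): difference = 0.1% <-- BEST
  R (6.0%): difference = 1.6% <-- RUNNER-UP
  H (6.1%): difference = 1.7%
  S (6.3%): difference = 1.9%
  N (6.7%): difference = 2.3%
Step 3: Most likely is 'D' (4.3%, diff 0.1%); second most likely is 'R' (6.0%, diff 1.6%).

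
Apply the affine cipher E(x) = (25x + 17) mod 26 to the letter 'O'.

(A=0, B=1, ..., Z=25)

Step 1: Convert 'O' to number: x = 14.
Step 2: E(14) = (25 * 14 + 17) mod 26 = 367 mod 26 = 3.
Step 3: Convert 3 back to letter: D.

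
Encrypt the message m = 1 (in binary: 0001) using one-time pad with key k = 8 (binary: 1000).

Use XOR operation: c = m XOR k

Step 1: Write out the XOR operation bit by bit:
  Message: 0001
  Key:     1000
  XOR:     1001
Step 2: Convert to decimal: 1001 = 9.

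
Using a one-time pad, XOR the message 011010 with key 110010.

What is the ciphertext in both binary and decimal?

Step 1: Write out the XOR operation bit by bit:
  Message: 011010
  Key:     110010
  XOR:     101000
Step 2: Convert to decimal: 101000 = 40.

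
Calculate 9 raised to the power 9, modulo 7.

Step 1: Compute 9^9 mod 7 step by step, reducing modulo 7 at each step.
  9^1 mod 7 = 2
  9^2 mod 7 = (2 * 9) mod 7 = 4
  9^3 mod 7 = (4 * 9) mod 7 = 1
  9^4 mod 7 = (1 * 9) mod 7 = 2
  9^5 mod 7 = (2 * 9) mod 7 = 4
  9^6 mod 7 = (4 * 9) mod 7 = 1
  9^7 mod 7 = (1 * 9) mod 7 = 2
  9^8 mod 7 = (2 * 9) mod 7 = 4
  9^9 mod 7 = (4 * 9) mod 7 = 1
Step 2: Result = 1.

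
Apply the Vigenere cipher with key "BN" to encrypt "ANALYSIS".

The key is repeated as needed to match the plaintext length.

Step 1: Repeat key to match plaintext length:
  Plaintext: ANALYSIS
  Key:       BNBNBNBN
Step 2: Encrypt each letter:
  A(0) + B(1) = (0+1) mod 26 = 1 = B
  N(13) + N(13) = (13+13) mod 26 = 0 = A
  A(0) + B(1) = (0+1) mod 26 = 1 = B
  L(11) + N(13) = (11+13) mod 26 = 24 = Y
  Y(24) + B(1) = (24+1) mod 26 = 25 = Z
  S(18) + N(13) = (18+13) mod 26 = 5 = F
  I(8) + B(1) = (8+1) mod 26 = 9 = J
  S(18) + N(13) = (18+13) mod 26 = 5 = F
Ciphertext: BABYZFJF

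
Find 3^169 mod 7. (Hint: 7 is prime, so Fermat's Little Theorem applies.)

Step 1: Since 7 is prime, by Fermat's Little Theorem: 3^6 = 1 (mod 7).
Step 2: Reduce exponent: 169 mod 6 = 1.
Step 3: So 3^169 = 3^1 (mod 7).
Step 4: 3^1 mod 7 = 3.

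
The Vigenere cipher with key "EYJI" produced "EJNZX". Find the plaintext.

Step 1: Extend key: EYJIE
Step 2: Decrypt each letter (c - k) mod 26:
  E(4) - E(4) = (4-4) mod 26 = 0 = A
  J(9) - Y(24) = (9-24) mod 26 = 11 = L
  N(13) - J(9) = (13-9) mod 26 = 4 = E
  Z(25) - I(8) = (25-8) mod 26 = 17 = R
  X(23) - E(4) = (23-4) mod 26 = 19 = T
Plaintext: ALERT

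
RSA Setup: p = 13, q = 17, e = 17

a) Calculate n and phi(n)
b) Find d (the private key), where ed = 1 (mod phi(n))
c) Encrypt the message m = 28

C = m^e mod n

Step 1: n = 13 * 17 = 221.
Step 2: phi(n) = (13-1)(17-1) = 12 * 16 = 192.
Step 3: Find d = 17^(-1) mod 192 = 113.
  Verify: 17 * 113 = 1921 = 1 (mod 192).
Step 4: C = 28^17 mod 221 = 45.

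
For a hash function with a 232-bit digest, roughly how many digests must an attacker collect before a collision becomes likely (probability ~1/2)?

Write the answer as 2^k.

Step 1: The birthday paradox gives collision probability ~50% after sqrt(2^n) = 2^(n/2) hashes.
Step 2: For 232-bit output: 2^(232/2) = 2^116.
Step 3: Approximately 2^116 hash computations needed.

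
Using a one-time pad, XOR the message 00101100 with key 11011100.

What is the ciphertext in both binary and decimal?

Step 1: Write out the XOR operation bit by bit:
  Message: 00101100
  Key:     11011100
  XOR:     11110000
Step 2: Convert to decimal: 11110000 = 240.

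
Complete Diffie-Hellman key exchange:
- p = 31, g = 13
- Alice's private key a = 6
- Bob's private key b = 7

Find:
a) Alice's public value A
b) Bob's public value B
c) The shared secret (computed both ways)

Step 1: A = g^a mod p = 13^6 mod 31 = 16.
Step 2: B = g^b mod p = 13^7 mod 31 = 22.
Step 3: Alice computes s = B^a mod p = 22^6 mod 31 = 8.
Step 4: Bob computes s = A^b mod p = 16^7 mod 31 = 8.
Both sides agree: shared secret = 8.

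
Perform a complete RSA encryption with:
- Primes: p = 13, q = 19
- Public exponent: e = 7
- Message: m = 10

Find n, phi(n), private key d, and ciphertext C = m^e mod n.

Step 1: n = 13 * 19 = 247.
Step 2: phi(n) = (13-1)(19-1) = 12 * 18 = 216.
Step 3: Find d = 7^(-1) mod 216 = 31.
  Verify: 7 * 31 = 217 = 1 (mod 216).
Step 4: C = 10^7 mod 247 = 205.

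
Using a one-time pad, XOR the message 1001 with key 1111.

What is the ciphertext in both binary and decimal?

Step 1: Write out the XOR operation bit by bit:
  Message: 1001
  Key:     1111
  XOR:     0110
Step 2: Convert to decimal: 0110 = 6.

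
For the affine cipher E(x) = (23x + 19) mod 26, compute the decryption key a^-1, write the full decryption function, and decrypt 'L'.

Step 1: Find a^-1, the modular inverse of 23 mod 26.
Step 2: We need 23 * a^-1 = 1 (mod 26).
Step 3: 23 * 17 = 391 = 15 * 26 + 1, so a^-1 = 17.
Step 4: D(y) = 17(y - 19) mod 26.
Step 5: Apply to 'L' (y = 11): D(11) = 17 * (11 - 19) mod 26 = 17 * -8 mod 26 = 20 -> 'U'.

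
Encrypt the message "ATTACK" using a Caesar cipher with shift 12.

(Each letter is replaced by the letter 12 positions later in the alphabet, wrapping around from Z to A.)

Step 1: For each letter, shift forward by 12 positions (mod 26).
  A (position 0) -> position (0+12) mod 26 = 12 -> M
  T (position 19) -> position (19+12) mod 26 = 5 -> F
  T (position 19) -> position (19+12) mod 26 = 5 -> F
  A (position 0) -> position (0+12) mod 26 = 12 -> M
  C (position 2) -> position (2+12) mod 26 = 14 -> O
  K (position 10) -> position (10+12) mod 26 = 22 -> W
Result: MFFMOW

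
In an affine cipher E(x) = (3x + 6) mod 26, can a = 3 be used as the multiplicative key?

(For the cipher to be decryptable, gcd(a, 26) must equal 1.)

Step 1: Compute gcd(3, 26).
Step 2: gcd(3, 26) = 1.
Since gcd = 1, 3 is coprime with 26, so it is a valid key.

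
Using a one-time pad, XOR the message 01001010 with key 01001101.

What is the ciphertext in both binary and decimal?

Step 1: Write out the XOR operation bit by bit:
  Message: 01001010
  Key:     01001101
  XOR:     00000111
Step 2: Convert to decimal: 00000111 = 7.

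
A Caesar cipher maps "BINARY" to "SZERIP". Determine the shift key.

Step 1: Compare first letters: B (position 1) -> S (position 18).
Step 2: Shift = (18 - 1) mod 26 = 17.
The shift value is 17.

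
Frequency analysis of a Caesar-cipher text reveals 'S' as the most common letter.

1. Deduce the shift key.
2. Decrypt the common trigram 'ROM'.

Step 1: In English, 'E' is the most frequent letter (12.7%).
Step 2: The most frequent ciphertext letter is 'S' (position 18).
Step 3: Shift = (18 - 4) mod 26 = 14.
Step 4: Decrypt 'ROM' by shifting back 14:
  R -> D
  O -> A
  M -> Y
Step 5: 'ROM' decrypts to 'DAY'.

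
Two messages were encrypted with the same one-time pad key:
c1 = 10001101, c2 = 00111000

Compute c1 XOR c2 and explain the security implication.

Step 1: c1 XOR c2 = (m1 XOR k) XOR (m2 XOR k).
Step 2: By XOR associativity/commutativity: = m1 XOR m2 XOR k XOR k = m1 XOR m2.
Step 3: 10001101 XOR 00111000 = 10110101 = 181.
Step 4: The key cancels out! An attacker learns m1 XOR m2 = 181, revealing the relationship between plaintexts.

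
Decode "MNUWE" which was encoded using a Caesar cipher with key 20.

Step 1: Reverse the shift by subtracting 20 from each letter position.
  M (position 12) -> position (12-20) mod 26 = 18 -> S
  N (position 13) -> position (13-20) mod 26 = 19 -> T
  U (position 20) -> position (20-20) mod 26 = 0 -> A
  W (position 22) -> position (22-20) mod 26 = 2 -> C
  E (position 4) -> position (4-20) mod 26 = 10 -> K
Decrypted message: STACK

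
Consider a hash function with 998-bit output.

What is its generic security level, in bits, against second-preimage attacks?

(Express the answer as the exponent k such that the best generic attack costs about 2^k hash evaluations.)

Step 1: The hash has a 998-bit output.
Step 2: Second-preimage resistance means: given a specific input x, it should be infeasible to find a different y with h(y) = h(x).
With a 998-bit output, a generic search for a second preimage costs about 2^998 evaluations (each trial matches the fixed target with probability 2^-998).
Step 3: Security level = 998 bits.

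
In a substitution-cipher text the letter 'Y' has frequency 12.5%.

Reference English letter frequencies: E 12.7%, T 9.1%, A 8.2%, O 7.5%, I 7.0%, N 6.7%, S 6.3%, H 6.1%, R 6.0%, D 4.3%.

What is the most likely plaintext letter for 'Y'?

Step 1: The observed frequency is 12.5%.
Step 2: Compare with English frequencies:
  E: 12.7% (difference: 0.2%) <-- closest
  T: 9.1% (difference: 3.4%)
  A: 8.2% (difference: 4.3%)
  O: 7.5% (difference: 5.0%)
  I: 7.0% (difference: 5.5%)
  N: 6.7% (difference: 5.8%)
  S: 6.3% (difference: 6.2%)
  H: 6.1% (difference: 6.4%)
  R: 6.0% (difference: 6.5%)
  D: 4.3% (difference: 8.2%)
Step 3: 'Y' most likely represents 'E' (frequency 12.7%).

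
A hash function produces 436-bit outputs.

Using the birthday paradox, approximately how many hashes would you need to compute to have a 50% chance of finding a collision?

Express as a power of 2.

Step 1: The birthday paradox gives collision probability ~50% after sqrt(2^n) = 2^(n/2) hashes.
Step 2: For 436-bit output: 2^(436/2) = 2^218.
Step 3: Approximately 2^218 hash computations needed.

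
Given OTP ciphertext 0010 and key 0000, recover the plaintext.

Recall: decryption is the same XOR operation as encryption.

Step 1: XOR ciphertext with key:
  Ciphertext: 0010
  Key:        0000
  XOR:        0010
Step 2: Plaintext = 0010 = 2 in decimal.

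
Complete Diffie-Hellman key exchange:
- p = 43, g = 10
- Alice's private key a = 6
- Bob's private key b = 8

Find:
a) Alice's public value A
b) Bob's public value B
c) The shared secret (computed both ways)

Step 1: A = g^a mod p = 10^6 mod 43 = 35.
Step 2: B = g^b mod p = 10^8 mod 43 = 17.
Step 3: Alice computes s = B^a mod p = 17^6 mod 43 = 35.
Step 4: Bob computes s = A^b mod p = 35^8 mod 43 = 35.
Both sides agree: shared secret = 35.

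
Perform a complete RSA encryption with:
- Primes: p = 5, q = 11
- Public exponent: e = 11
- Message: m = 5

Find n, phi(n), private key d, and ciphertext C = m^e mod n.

Step 1: n = 5 * 11 = 55.
Step 2: phi(n) = (5-1)(11-1) = 4 * 10 = 40.
Step 3: Find d = 11^(-1) mod 40 = 11.
  Verify: 11 * 11 = 121 = 1 (mod 40).
Step 4: C = 5^11 mod 55 = 5.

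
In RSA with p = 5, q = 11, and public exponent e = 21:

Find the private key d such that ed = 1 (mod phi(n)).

Step 1: n = 5 * 11 = 55.
Step 2: phi(n) = 4 * 10 = 40.
Step 3: Find d such that 21 * d = 1 (mod 40).
Step 4: d = 21^(-1) mod 40 = 21.
Verification: 21 * 21 = 441 = 11 * 40 + 1.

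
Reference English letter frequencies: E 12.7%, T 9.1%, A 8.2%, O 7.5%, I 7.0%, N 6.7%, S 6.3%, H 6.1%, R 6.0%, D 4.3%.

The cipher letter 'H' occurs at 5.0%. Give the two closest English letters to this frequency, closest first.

Step 1: Observed frequency of 'H' is 5.0%.
Step 2: Compute distances to each reference frequency and sort:
  D (4.3%): difference = 0.7% <-- BEST
  R (6.0%): difference = 1.0% <-- RUNNER-UP
  H (6.1%): difference = 1.1%
  S (6.3%): difference = 1.3%
  N (6.7%): difference = 1.7%
Step 3: Most likely is 'D' (4.3%, diff 0.7%); second most likely is 'R' (6.0%, diff 1.0%).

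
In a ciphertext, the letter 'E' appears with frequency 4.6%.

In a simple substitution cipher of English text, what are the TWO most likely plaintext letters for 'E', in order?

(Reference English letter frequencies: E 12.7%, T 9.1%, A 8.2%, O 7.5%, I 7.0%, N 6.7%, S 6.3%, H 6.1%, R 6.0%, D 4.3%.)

Step 1: Observed frequency of 'E' is 4.6%.
Step 2: Compute distances to each reference frequency and sort:
  D (4.3%): difference = 0.3% <-- BEST
  R (6.0%): difference = 1.4% <-- RUNNER-UP
  H (6.1%): difference = 1.5%
  S (6.3%): difference = 1.7%
  N (6.7%): difference = 2.1%
Step 3: Most likely is 'D' (4.3%, diff 0.3%); second most likely is 'R' (6.0%, diff 1.4%).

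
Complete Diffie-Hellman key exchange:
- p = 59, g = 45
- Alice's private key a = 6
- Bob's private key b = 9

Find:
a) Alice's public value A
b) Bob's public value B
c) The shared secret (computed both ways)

Step 1: A = g^a mod p = 45^6 mod 59 = 15.
Step 2: B = g^b mod p = 45^9 mod 59 = 22.
Step 3: Alice computes s = B^a mod p = 22^6 mod 59 = 17.
Step 4: Bob computes s = A^b mod p = 15^9 mod 59 = 17.
Both sides agree: shared secret = 17.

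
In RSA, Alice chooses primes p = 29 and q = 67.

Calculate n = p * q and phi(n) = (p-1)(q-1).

Step 1: n = p * q = 29 * 67 = 1943.
Step 2: phi(n) = (p-1)(q-1) = 28 * 66 = 1848.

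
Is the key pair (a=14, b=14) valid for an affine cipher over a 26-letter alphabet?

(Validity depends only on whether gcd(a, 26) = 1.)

Step 1: Compute gcd(14, 26).
Step 2: gcd(14, 26) = 2.
Since gcd = 2 != 1, 14 shares a common factor with 26, so it cannot be used.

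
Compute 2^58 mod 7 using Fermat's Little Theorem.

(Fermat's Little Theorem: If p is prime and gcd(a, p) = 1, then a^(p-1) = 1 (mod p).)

Step 1: Since 7 is prime, by Fermat's Little Theorem: 2^6 = 1 (mod 7).
Step 2: Reduce exponent: 58 mod 6 = 4.
Step 3: So 2^58 = 2^4 (mod 7).
Step 4: 2^4 mod 7 = 2.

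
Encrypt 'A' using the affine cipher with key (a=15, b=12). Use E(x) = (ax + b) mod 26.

Step 1: Convert 'A' to number: x = 0.
Step 2: E(0) = (15 * 0 + 12) mod 26 = 12 mod 26 = 12.
Step 3: Convert 12 back to letter: M.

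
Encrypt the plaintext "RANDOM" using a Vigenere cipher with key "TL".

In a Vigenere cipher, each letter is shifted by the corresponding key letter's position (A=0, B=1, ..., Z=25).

Step 1: Repeat key to match plaintext length:
  Plaintext: RANDOM
  Key:       TLTLTL
Step 2: Encrypt each letter:
  R(17) + T(19) = (17+19) mod 26 = 10 = K
  A(0) + L(11) = (0+11) mod 26 = 11 = L
  N(13) + T(19) = (13+19) mod 26 = 6 = G
  D(3) + L(11) = (3+11) mod 26 = 14 = O
  O(14) + T(19) = (14+19) mod 26 = 7 = H
  M(12) + L(11) = (12+11) mod 26 = 23 = X
Ciphertext: KLGOHX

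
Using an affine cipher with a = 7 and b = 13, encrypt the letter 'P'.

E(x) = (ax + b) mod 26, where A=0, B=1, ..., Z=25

Step 1: Convert 'P' to number: x = 15.
Step 2: E(15) = (7 * 15 + 13) mod 26 = 118 mod 26 = 14.
Step 3: Convert 14 back to letter: O.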